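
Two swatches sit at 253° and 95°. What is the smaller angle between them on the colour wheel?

|253 − 95| = 158.
158 ≤ 180, so the shorter arc is 158°.

158°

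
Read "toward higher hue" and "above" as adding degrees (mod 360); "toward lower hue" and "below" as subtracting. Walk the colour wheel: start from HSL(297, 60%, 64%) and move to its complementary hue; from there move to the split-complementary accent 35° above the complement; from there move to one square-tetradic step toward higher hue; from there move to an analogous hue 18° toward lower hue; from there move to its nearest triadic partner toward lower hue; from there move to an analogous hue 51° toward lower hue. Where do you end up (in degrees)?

297 + 180 = 477 → 477 − 360 = 117°   (complement)
117 + 215 = 332°   (split-comp 35° ↑)
332 + 90 = 422 → 422 − 360 = 62°   (square ↑)
62 − 18 = 44°   (analog 18° ↓)
44 − 120 = -76 → -76 + 360 = 284°   (triadic ↓)
284 − 51 = 233°   (analog 51° ↓)

233°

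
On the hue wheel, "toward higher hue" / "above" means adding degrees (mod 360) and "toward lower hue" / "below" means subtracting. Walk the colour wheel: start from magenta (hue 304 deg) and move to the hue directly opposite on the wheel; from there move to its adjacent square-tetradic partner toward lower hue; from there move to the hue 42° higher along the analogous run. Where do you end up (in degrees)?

76°

304 + 180 = 484 → 484 − 360 = 124°   (complement)
124 − 90 = 34°   (square ↓)
34 + 42 = 76°   (analog 42° ↑)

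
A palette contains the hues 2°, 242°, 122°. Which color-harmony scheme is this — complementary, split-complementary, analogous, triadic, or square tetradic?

Sort the hues: 2°, 122°, 242°.
Successive gaps around the wheel: 120°, 120°, 120°.
Three hues equally spaced 120° apart form a triad.

triadic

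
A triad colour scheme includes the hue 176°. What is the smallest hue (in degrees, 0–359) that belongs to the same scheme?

A triad places three hues 120° apart.
The full set through 176° is {56°, 176°, 296°}.

56°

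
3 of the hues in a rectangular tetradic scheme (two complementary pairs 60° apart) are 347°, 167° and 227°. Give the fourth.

47°

A rectangular tetradic uses two complementary pairs 60° apart: offsets 0°, 60°, 180°, 240°.
Among {167°, 227°, 347°}, 167° and 347° are a 180° pair.
The remaining hue 227° needs its own complement: 227 + 180 = 407 → 407 − 360 = 47°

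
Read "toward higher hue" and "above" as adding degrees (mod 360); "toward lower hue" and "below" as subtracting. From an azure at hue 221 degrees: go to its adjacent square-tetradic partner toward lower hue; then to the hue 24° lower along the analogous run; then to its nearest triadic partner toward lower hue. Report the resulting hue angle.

347°

−90° (square ↓): 221 − 90 = 131°
−24° (analog 24° ↓): 131 − 24 = 107°
−120° (triadic ↓): 107 − 120 = -13 → -13 + 360 = 347°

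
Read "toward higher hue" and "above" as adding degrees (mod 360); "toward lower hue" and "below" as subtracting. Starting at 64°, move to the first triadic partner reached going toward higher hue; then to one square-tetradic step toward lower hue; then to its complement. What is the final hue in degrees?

274°

+120° (triadic ↑): 64 + 120 = 184°
−90° (square ↓): 184 − 90 = 94°
+180° (complement): 94 + 180 = 274°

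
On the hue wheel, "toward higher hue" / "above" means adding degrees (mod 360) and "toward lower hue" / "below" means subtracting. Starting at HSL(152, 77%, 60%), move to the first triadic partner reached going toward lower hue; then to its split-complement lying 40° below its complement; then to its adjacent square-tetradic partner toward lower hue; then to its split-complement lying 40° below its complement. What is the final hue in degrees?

triadic ↓ −120°: 152 − 120 = 32°
split-comp 40° ↓ +140°: 32 + 140 = 172°
square ↓ −90°: 172 − 90 = 82°
split-comp 40° ↓ +140°: 82 + 140 = 222°

222°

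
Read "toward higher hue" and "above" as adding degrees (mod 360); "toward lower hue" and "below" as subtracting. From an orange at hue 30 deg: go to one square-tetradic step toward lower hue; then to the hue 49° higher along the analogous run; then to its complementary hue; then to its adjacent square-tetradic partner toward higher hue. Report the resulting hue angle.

259°

−90° (square ↓): 30 − 90 = -60 → -60 + 360 = 300°
+49° (analog 49° ↑): 300 + 49 = 349°
+180° (complement): 349 + 180 = 529 → 529 − 360 = 169°
+90° (square ↑): 169 + 90 = 259°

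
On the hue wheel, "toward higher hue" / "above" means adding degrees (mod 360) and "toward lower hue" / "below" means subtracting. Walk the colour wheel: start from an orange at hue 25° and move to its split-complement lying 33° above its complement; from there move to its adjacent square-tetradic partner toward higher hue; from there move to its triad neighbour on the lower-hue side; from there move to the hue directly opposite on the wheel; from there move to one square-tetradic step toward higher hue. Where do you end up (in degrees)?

118°

+213° (split-comp 33° ↑): 25 + 213 = 238°
+90° (square ↑): 238 + 90 = 328°
−120° (triadic ↓): 328 − 120 = 208°
+180° (complement): 208 + 180 = 388 → 388 − 360 = 28°
+90° (square ↑): 28 + 90 = 118°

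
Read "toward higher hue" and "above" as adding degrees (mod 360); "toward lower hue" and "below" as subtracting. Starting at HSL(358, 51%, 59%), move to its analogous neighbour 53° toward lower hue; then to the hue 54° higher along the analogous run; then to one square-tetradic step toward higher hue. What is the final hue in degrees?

89°

−53° (analog 53° ↓): 358 − 53 = 305°
+54° (analog 54° ↑): 305 + 54 = 359°
+90° (square ↑): 359 + 90 = 449 → 449 − 360 = 89°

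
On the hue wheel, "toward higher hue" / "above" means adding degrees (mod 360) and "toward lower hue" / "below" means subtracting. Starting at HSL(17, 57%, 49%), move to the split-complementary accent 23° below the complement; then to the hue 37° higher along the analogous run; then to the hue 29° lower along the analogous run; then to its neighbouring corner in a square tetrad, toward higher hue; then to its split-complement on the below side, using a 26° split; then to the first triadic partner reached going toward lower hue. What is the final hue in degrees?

17 + 157 = 174°   (split-comp 23° ↓)
174 + 37 = 211°   (analog 37° ↑)
211 − 29 = 182°   (analog 29° ↓)
182 + 90 = 272°   (square ↑)
272 + 154 = 426 → 426 − 360 = 66°   (split-comp 26° ↓)
66 − 120 = -54 → -54 + 360 = 306°   (triadic ↓)

306°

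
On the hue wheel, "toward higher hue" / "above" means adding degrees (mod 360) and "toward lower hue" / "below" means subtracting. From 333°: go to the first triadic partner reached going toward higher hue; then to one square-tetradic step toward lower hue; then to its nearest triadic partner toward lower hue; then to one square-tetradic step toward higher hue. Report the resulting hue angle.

333°

+120° (triadic ↑): 333 + 120 = 453 → 453 − 360 = 93°
−90° (square ↓): 93 − 90 = 3°
−120° (triadic ↓): 3 − 120 = -117 → -117 + 360 = 243°
+90° (square ↑): 243 + 90 = 333°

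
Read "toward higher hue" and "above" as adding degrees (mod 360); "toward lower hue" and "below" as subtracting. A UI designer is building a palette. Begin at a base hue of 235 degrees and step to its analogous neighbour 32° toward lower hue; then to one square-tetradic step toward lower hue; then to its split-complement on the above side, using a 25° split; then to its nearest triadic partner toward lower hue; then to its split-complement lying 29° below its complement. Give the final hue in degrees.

349°

analog 32° ↓ −32°: 235 − 32 = 203°
square ↓ −90°: 203 − 90 = 113°
split-comp 25° ↑ +205°: 113 + 205 = 318°
triadic ↓ −120°: 318 − 120 = 198°
split-comp 29° ↓ +151°: 198 + 151 = 349°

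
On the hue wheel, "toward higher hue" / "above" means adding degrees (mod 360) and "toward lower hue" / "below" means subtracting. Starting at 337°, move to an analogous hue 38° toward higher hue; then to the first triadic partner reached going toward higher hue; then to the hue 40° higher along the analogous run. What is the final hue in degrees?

175°

337 + 38 = 375 → 375 − 360 = 15°   (analog 38° ↑)
15 + 120 = 135°   (triadic ↑)
135 + 40 = 175°   (analog 40° ↑)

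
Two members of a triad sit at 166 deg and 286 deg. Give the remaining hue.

A triad spaces three hues 120° apart.
The full set is {46°, 166°, 286°}.

46°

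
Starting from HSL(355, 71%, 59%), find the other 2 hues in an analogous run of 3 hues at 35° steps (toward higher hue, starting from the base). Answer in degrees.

30° and 65°

Analogous hues sit every 35° along the wheel.
355 + 35 = 390 → 390 − 360 = 30°
355 + 70 = 425 → 425 − 360 = 65°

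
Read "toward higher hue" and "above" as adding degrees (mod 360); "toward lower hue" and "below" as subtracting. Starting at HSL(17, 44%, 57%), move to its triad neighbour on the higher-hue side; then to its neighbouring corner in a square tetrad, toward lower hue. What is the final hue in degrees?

47°

triadic ↑ +120°: 17 + 120 = 137°
square ↓ −90°: 137 − 90 = 47°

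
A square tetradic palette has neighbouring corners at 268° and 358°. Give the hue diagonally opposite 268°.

A square tetradic scheme places four hues 90° apart; opposite corners are 180° apart.
268 + 180 = 448 → 448 − 360 = 88°

88°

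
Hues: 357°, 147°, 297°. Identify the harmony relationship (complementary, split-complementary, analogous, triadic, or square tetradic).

Sort the hues: 147°, 297°, 357°.
Successive gaps around the wheel: 150°, 60°, 150°.
Two 150° gaps and one 60° gap — a base hue opposite a pair of accents 30° either side of its complement — is the split-complementary pattern.

split-complementary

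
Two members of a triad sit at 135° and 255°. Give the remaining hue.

15°

A triad spaces three hues 120° apart.
The full set is {15°, 135°, 255°}.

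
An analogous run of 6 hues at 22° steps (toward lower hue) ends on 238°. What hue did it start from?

5 steps of 22° (toward lower hue) give a net shift of −110°.
Start = end − shift: 238 + 110 = 348°

348°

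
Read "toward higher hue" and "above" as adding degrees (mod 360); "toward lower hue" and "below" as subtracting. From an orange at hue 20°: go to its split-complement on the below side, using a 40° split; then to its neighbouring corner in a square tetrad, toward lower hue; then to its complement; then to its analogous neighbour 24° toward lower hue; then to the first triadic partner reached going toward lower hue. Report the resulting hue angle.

20 + 140 = 160°   (split-comp 40° ↓)
160 − 90 = 70°   (square ↓)
70 + 180 = 250°   (complement)
250 − 24 = 226°   (analog 24° ↓)
226 − 120 = 106°   (triadic ↓)

106°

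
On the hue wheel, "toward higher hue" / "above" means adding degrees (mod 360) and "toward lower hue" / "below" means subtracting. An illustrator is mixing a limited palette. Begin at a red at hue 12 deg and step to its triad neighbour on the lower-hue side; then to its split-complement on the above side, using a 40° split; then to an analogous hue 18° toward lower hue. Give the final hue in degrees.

triadic ↓ −120°: 12 − 120 = -108 → -108 + 360 = 252°
split-comp 40° ↑ +220°: 252 + 220 = 472 → 472 − 360 = 112°
analog 18° ↓ −18°: 112 − 18 = 94°

94°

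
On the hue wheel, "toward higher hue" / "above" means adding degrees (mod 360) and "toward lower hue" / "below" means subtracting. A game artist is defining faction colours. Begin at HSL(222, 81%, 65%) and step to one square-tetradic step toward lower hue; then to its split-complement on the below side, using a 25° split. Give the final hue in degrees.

287°

−90° (square ↓): 222 − 90 = 132°
+155° (split-comp 25° ↓): 132 + 155 = 287°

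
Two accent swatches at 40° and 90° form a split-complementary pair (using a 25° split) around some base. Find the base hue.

245°

The accents sit 25° either side of the complement, so the complement is their short-arc midpoint on the wheel.
Short-arc midpoint of 40° and 90°: 65°.
Base is 180° from the complement: 65 − 180 = -115 → -115 + 360 = 245°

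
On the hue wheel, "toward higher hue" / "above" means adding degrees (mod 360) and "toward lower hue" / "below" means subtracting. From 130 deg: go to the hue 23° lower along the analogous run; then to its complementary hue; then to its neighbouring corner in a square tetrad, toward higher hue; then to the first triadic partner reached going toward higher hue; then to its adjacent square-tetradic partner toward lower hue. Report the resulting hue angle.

47°

analog 23° ↓ −23°: 130 − 23 = 107°
complement +180°: 107 + 180 = 287°
square ↑ +90°: 287 + 90 = 377 → 377 − 360 = 17°
triadic ↑ +120°: 17 + 120 = 137°
square ↓ −90°: 137 − 90 = 47°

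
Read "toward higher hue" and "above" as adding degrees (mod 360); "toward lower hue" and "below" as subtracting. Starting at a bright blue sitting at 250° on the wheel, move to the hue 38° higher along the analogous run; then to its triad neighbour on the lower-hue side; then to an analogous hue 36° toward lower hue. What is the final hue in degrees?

132°

250 + 38 = 288°   (analog 38° ↑)
288 − 120 = 168°   (triadic ↓)
168 − 36 = 132°   (analog 36° ↓)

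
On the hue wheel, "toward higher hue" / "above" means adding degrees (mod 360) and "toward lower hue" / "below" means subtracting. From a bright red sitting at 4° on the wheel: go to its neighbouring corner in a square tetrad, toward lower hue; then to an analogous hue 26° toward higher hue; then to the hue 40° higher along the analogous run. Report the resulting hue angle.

340°

4 − 90 = -86 → -86 + 360 = 274°   (square ↓)
274 + 26 = 300°   (analog 26° ↑)
300 + 40 = 340°   (analog 40° ↑)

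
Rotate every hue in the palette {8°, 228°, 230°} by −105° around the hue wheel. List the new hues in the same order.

8 − 105 = -97 → -97 + 360 = 263°
228 − 105 = 123°
230 − 105 = 125°

263°, 123°, 125°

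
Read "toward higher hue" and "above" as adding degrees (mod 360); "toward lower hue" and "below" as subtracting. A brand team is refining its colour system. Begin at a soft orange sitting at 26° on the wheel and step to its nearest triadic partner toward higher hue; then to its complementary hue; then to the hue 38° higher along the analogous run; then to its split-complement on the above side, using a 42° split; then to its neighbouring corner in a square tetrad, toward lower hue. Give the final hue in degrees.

26 + 120 = 146°   (triadic ↑)
146 + 180 = 326°   (complement)
326 + 38 = 364 → 364 − 360 = 4°   (analog 38° ↑)
4 + 222 = 226°   (split-comp 42° ↑)
226 − 90 = 136°   (square ↓)

136°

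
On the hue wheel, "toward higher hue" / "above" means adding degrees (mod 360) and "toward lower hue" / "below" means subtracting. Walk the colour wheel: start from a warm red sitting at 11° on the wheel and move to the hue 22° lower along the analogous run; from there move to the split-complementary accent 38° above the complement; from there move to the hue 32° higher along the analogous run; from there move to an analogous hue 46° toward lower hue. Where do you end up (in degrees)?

analog 22° ↓ −22°: 11 − 22 = -11 → -11 + 360 = 349°
split-comp 38° ↑ +218°: 349 + 218 = 567 → 567 − 360 = 207°
analog 32° ↑ +32°: 207 + 32 = 239°
analog 46° ↓ −46°: 239 − 46 = 193°

193°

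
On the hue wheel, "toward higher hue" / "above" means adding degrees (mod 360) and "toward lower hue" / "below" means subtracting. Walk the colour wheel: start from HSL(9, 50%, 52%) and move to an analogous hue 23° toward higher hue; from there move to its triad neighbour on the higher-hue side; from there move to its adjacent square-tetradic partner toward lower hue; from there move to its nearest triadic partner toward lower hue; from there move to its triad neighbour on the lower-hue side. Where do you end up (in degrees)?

182°

+23° (analog 23° ↑): 9 + 23 = 32°
+120° (triadic ↑): 32 + 120 = 152°
−90° (square ↓): 152 − 90 = 62°
−120° (triadic ↓): 62 − 120 = -58 → -58 + 360 = 302°
−120° (triadic ↓): 302 − 120 = 182°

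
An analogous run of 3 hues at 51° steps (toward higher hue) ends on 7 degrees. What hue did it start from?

2 steps of 51° (toward higher hue) give a net shift of +102°.
Start = end − shift: 7 − 102 = -95 → -95 + 360 = 265°

265°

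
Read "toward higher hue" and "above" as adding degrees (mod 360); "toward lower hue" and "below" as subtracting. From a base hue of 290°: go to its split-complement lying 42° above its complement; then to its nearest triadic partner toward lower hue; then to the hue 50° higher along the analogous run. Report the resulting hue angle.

split-comp 42° ↑ +222°: 290 + 222 = 512 → 512 − 360 = 152°
triadic ↓ −120°: 152 − 120 = 32°
analog 50° ↑ +50°: 32 + 50 = 82°

82°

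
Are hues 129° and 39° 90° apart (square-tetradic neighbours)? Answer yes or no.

yes

Angular distance: |129 − 39| = 90 = 90°.
90° apart (square-tetradic neighbours) requires 90°.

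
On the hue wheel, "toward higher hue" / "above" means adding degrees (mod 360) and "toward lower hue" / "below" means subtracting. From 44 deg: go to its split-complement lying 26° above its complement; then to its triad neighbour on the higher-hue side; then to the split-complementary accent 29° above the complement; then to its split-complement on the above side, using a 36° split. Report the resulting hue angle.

44 + 206 = 250°   (split-comp 26° ↑)
250 + 120 = 370 → 370 − 360 = 10°   (triadic ↑)
10 + 209 = 219°   (split-comp 29° ↑)
219 + 216 = 435 → 435 − 360 = 75°   (split-comp 36° ↑)

75°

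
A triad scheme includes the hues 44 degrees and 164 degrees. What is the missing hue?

284°

A triad places three hues 120° apart.
The full set through 44° is {44°, 164°, 284°}.
Given {44°, 164°}, the missing hue is 284°.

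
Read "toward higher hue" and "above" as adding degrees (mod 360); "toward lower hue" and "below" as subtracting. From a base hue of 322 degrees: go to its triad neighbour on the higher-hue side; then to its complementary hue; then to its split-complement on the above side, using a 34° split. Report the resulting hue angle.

322 + 120 = 442 → 442 − 360 = 82°   (triadic ↑)
82 + 180 = 262°   (complement)
262 + 214 = 476 → 476 − 360 = 116°   (split-comp 34° ↑)

116°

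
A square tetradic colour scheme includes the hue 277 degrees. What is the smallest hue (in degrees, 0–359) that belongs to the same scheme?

7°

A square tetradic scheme places four hues every 90°.
The full set through 277° is {7°, 97°, 187°, 277°}.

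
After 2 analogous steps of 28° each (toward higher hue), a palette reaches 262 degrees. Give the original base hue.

206°

2 steps of 28° (toward higher hue) give a net shift of +56°.
Start = end − shift: 262 − 56 = 206°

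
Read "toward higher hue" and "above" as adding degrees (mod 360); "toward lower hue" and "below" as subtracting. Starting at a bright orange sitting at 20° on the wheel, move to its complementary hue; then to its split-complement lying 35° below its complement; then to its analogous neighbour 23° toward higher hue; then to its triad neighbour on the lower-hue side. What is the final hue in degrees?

248°

+180° (complement): 20 + 180 = 200°
+145° (split-comp 35° ↓): 200 + 145 = 345°
+23° (analog 23° ↑): 345 + 23 = 368 → 368 − 360 = 8°
−120° (triadic ↓): 8 − 120 = -112 → -112 + 360 = 248°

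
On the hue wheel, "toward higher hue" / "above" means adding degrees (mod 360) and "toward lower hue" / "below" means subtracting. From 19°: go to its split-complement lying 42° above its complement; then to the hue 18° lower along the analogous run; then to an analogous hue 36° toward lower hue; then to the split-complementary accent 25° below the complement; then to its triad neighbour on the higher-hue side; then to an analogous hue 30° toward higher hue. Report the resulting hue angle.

+222° (split-comp 42° ↑): 19 + 222 = 241°
−18° (analog 18° ↓): 241 − 18 = 223°
−36° (analog 36° ↓): 223 − 36 = 187°
+155° (split-comp 25° ↓): 187 + 155 = 342°
+120° (triadic ↑): 342 + 120 = 462 → 462 − 360 = 102°
+30° (analog 30° ↑): 102 + 30 = 132°

132°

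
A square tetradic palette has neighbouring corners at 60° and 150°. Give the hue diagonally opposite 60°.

A square tetradic scheme places four hues 90° apart; opposite corners are 180° apart.
60 + 180 = 240°

240°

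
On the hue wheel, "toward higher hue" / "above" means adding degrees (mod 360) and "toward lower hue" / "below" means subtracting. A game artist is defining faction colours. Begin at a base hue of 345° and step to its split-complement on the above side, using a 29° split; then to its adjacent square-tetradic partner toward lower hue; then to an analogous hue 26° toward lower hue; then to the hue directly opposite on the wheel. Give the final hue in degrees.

258°

split-comp 29° ↑ +209°: 345 + 209 = 554 → 554 − 360 = 194°
square ↓ −90°: 194 − 90 = 104°
analog 26° ↓ −26°: 104 − 26 = 78°
complement +180°: 78 + 180 = 258°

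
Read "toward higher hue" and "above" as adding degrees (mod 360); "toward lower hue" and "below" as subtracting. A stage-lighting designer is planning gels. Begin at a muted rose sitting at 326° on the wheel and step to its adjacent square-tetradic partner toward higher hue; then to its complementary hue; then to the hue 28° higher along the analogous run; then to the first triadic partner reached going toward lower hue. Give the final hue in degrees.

144°

326 + 90 = 416 → 416 − 360 = 56°   (square ↑)
56 + 180 = 236°   (complement)
236 + 28 = 264°   (analog 28° ↑)
264 − 120 = 144°   (triadic ↓)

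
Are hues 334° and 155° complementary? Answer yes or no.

Angular distance: |334 − 155| = 179 = 179°.
Complementary requires 180°.

no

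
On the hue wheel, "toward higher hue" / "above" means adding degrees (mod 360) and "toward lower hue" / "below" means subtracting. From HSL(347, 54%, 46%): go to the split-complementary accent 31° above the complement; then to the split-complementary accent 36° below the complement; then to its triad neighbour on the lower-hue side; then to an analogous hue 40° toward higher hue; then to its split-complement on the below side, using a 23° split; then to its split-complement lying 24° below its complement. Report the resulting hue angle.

split-comp 31° ↑ +211°: 347 + 211 = 558 → 558 − 360 = 198°
split-comp 36° ↓ +144°: 198 + 144 = 342°
triadic ↓ −120°: 342 − 120 = 222°
analog 40° ↑ +40°: 222 + 40 = 262°
split-comp 23° ↓ +157°: 262 + 157 = 419 → 419 − 360 = 59°
split-comp 24° ↓ +156°: 59 + 156 = 215°

215°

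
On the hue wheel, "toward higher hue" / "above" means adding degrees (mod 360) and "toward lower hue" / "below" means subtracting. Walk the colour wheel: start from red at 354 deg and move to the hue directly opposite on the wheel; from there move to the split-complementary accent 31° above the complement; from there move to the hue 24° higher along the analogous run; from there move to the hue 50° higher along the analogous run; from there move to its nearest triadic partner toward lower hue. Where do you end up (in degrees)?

complement +180°: 354 + 180 = 534 → 534 − 360 = 174°
split-comp 31° ↑ +211°: 174 + 211 = 385 → 385 − 360 = 25°
analog 24° ↑ +24°: 25 + 24 = 49°
analog 50° ↑ +50°: 49 + 50 = 99°
triadic ↓ −120°: 99 − 120 = -21 → -21 + 360 = 339°

339°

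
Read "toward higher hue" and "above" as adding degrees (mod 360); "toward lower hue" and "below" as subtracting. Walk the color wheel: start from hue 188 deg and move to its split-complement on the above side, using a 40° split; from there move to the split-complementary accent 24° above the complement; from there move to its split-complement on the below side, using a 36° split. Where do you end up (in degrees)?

188 + 220 = 408 → 408 − 360 = 48°   (split-comp 40° ↑)
48 + 204 = 252°   (split-comp 24° ↑)
252 + 144 = 396 → 396 − 360 = 36°   (split-comp 36° ↓)

36°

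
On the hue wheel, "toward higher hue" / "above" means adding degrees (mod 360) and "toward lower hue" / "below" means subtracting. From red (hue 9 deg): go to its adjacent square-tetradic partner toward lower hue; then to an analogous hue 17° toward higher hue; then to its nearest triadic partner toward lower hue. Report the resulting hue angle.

176°

square ↓ −90°: 9 − 90 = -81 → -81 + 360 = 279°
analog 17° ↑ +17°: 279 + 17 = 296°
triadic ↓ −120°: 296 − 120 = 176°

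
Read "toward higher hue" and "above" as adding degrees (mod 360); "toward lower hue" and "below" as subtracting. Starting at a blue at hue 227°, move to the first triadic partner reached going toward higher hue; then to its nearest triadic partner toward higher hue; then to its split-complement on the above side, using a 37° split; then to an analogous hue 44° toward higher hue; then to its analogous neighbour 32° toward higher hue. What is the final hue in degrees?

triadic ↑ +120°: 227 + 120 = 347°
triadic ↑ +120°: 347 + 120 = 467 → 467 − 360 = 107°
split-comp 37° ↑ +217°: 107 + 217 = 324°
analog 44° ↑ +44°: 324 + 44 = 368 → 368 − 360 = 8°
analog 32° ↑ +32°: 8 + 32 = 40°

40°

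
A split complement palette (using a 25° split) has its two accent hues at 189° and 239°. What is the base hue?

34°

The accents sit 25° either side of the complement, so the complement is their short-arc midpoint on the wheel.
Short-arc midpoint of 189° and 239°: 214°.
Base is 180° from the complement: 214 − 180 = 34°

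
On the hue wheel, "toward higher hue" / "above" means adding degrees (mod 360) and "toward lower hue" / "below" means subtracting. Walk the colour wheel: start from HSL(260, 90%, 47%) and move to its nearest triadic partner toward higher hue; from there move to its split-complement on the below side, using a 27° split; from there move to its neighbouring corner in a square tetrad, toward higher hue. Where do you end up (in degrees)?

263°

triadic ↑ +120°: 260 + 120 = 380 → 380 − 360 = 20°
split-comp 27° ↓ +153°: 20 + 153 = 173°
square ↑ +90°: 173 + 90 = 263°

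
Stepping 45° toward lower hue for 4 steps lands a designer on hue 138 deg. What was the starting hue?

318°

4 steps of 45° (toward lower hue) give a net shift of −180°.
Start = end − shift: 138 + 180 = 318°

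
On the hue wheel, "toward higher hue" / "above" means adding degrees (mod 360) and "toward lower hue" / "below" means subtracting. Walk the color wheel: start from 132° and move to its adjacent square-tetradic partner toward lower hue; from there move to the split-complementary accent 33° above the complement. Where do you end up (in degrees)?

255°

square ↓ −90°: 132 − 90 = 42°
split-comp 33° ↑ +213°: 42 + 213 = 255°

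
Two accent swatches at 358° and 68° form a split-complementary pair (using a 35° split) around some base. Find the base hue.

213°

The accents sit 35° either side of the complement, so the complement is their short-arc midpoint on the wheel.
Short-arc midpoint of 358° and 68°: 33°.
Base is 180° from the complement: 33 − 180 = -147 → -147 + 360 = 213°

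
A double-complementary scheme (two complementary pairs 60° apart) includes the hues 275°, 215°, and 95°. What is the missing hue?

A rectangular tetradic uses two complementary pairs 60° apart: offsets 0°, 60°, 180°, 240°.
Among {95°, 215°, 275°}, 275° and 95° are a 180° pair.
The remaining hue 215° needs its own complement: 215 + 180 = 395 → 395 − 360 = 35°

35°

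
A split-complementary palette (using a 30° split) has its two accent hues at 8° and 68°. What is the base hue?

The accents sit 30° either side of the complement, so the complement is their short-arc midpoint on the wheel.
Short-arc midpoint of 8° and 68°: 38°.
Base is 180° from the complement: 38 − 180 = -142 → -142 + 360 = 218°

218°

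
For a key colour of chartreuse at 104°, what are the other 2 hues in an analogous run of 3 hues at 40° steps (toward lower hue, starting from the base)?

64° and 24°

Analogous hues sit every 40° along the wheel.
104 − 40 = 64°
104 − 80 = 24°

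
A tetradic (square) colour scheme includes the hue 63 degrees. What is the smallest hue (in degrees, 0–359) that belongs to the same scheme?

63°

A square tetradic scheme places four hues every 90°.
The full set through 63° is {63°, 153°, 243°, 333°}.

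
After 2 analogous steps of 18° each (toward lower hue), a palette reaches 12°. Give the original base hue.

2 steps of 18° (toward lower hue) give a net shift of −36°.
Start = end − shift: 12 + 36 = 48°

48°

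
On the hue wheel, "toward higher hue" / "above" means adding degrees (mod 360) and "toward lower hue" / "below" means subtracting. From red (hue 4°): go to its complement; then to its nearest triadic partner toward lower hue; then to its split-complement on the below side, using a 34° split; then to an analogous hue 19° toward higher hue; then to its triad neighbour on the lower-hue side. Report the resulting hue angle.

complement +180°: 4 + 180 = 184°
triadic ↓ −120°: 184 − 120 = 64°
split-comp 34° ↓ +146°: 64 + 146 = 210°
analog 19° ↑ +19°: 210 + 19 = 229°
triadic ↓ −120°: 229 − 120 = 109°

109°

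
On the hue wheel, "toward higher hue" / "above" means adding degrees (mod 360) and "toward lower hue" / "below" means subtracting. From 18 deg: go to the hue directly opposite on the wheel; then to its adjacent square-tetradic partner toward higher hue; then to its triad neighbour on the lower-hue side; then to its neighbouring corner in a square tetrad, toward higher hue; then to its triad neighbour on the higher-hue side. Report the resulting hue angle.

complement +180°: 18 + 180 = 198°
square ↑ +90°: 198 + 90 = 288°
triadic ↓ −120°: 288 − 120 = 168°
square ↑ +90°: 168 + 90 = 258°
triadic ↑ +120°: 258 + 120 = 378 → 378 − 360 = 18°

18°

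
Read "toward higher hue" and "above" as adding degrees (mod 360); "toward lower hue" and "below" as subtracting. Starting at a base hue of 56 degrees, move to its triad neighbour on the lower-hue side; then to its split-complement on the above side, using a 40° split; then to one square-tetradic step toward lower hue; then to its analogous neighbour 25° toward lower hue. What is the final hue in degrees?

41°

56 − 120 = -64 → -64 + 360 = 296°   (triadic ↓)
296 + 220 = 516 → 516 − 360 = 156°   (split-comp 40° ↑)
156 − 90 = 66°   (square ↓)
66 − 25 = 41°   (analog 25° ↓)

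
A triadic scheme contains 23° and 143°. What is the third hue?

A triad spaces three hues 120° apart.
The full set is {23°, 143°, 263°}.

263°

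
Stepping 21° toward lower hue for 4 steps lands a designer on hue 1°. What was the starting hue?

4 steps of 21° (toward lower hue) give a net shift of −84°.
Start = end − shift: 1 + 84 = 85°

85°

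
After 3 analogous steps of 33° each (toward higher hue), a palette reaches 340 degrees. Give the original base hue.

241°

3 steps of 33° (toward higher hue) give a net shift of +99°.
Start = end − shift: 340 − 99 = 241°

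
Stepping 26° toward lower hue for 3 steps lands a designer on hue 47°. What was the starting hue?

3 steps of 26° (toward lower hue) give a net shift of −78°.
Start = end − shift: 47 + 78 = 125°

125°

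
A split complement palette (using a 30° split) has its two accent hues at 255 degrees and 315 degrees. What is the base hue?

105°

The accents sit 30° either side of the complement, so the complement is their short-arc midpoint on the wheel.
Short-arc midpoint of 255° and 315°: 285°.
Base is 180° from the complement: 285 − 180 = 105°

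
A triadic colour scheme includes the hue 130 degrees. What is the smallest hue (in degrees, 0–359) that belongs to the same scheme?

10°

A triad places three hues 120° apart.
The full set through 130° is {10°, 130°, 250°}.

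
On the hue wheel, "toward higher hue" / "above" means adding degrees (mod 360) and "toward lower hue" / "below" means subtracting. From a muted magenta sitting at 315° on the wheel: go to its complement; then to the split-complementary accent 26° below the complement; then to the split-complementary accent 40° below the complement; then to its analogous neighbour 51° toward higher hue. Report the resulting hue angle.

315 + 180 = 495 → 495 − 360 = 135°   (complement)
135 + 154 = 289°   (split-comp 26° ↓)
289 + 140 = 429 → 429 − 360 = 69°   (split-comp 40° ↓)
69 + 51 = 120°   (analog 51° ↑)

120°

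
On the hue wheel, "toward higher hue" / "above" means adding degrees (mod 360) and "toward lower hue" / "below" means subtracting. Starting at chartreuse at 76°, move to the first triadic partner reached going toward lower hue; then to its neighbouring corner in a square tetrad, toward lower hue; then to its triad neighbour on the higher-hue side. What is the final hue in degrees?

76 − 120 = -44 → -44 + 360 = 316°   (triadic ↓)
316 − 90 = 226°   (square ↓)
226 + 120 = 346°   (triadic ↑)

346°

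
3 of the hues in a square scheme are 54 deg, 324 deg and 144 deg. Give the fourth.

234°

A square tetradic scheme places four hues every 90°.
The full set through 54° is {54°, 144°, 234°, 324°}.
Given {54°, 144°, 324°}, the missing hue is 234°.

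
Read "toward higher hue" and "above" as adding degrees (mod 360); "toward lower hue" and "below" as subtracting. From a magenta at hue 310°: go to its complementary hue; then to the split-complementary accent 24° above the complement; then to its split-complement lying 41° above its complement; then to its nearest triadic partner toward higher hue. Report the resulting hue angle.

315°

310 + 180 = 490 → 490 − 360 = 130°   (complement)
130 + 204 = 334°   (split-comp 24° ↑)
334 + 221 = 555 → 555 − 360 = 195°   (split-comp 41° ↑)
195 + 120 = 315°   (triadic ↑)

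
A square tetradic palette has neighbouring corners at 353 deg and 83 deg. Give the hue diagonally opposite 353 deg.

173°

A square tetradic scheme places four hues 90° apart; opposite corners are 180° apart.
353 + 180 = 533 → 533 − 360 = 173°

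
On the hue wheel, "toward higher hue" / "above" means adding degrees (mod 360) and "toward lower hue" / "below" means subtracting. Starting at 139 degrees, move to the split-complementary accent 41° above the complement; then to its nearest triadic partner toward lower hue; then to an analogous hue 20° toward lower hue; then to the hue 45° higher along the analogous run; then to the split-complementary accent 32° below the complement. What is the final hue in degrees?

split-comp 41° ↑ +221°: 139 + 221 = 360 → 360 − 360 = 0°
triadic ↓ −120°: 0 − 120 = -120 → -120 + 360 = 240°
analog 20° ↓ −20°: 240 − 20 = 220°
analog 45° ↑ +45°: 220 + 45 = 265°
split-comp 32° ↓ +148°: 265 + 148 = 413 → 413 − 360 = 53°

53°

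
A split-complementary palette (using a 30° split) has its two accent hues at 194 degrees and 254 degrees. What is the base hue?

44°

The accents sit 30° either side of the complement, so the complement is their short-arc midpoint on the wheel.
Short-arc midpoint of 194° and 254°: 224°.
Base is 180° from the complement: 224 − 180 = 44°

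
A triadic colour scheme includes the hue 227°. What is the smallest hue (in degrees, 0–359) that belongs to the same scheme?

A triad places three hues 120° apart.
The full set through 227° is {107°, 227°, 347°}.

107°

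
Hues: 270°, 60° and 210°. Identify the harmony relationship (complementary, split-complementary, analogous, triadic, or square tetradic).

Sort the hues: 60°, 210°, 270°.
Successive gaps around the wheel: 150°, 60°, 150°.
Two 150° gaps and one 60° gap — a base hue opposite a pair of accents 30° either side of its complement — is the split-complementary pattern.

split-complementary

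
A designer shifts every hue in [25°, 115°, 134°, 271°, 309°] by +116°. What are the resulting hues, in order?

141°, 231°, 250°, 27°, 65°

25 + 116 = 141°
115 + 116 = 231°
134 + 116 = 250°
271 + 116 = 387 → 387 − 360 = 27°
309 + 116 = 425 → 425 − 360 = 65°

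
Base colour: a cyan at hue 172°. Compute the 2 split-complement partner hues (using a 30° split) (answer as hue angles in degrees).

322° and 22°

Complement of 172°: 172 + 180 = 352°
352 − 30 = 322°
352 + 30 = 382 → 382 − 360 = 22°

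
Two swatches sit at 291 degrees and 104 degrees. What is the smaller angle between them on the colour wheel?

|291 − 104| = 187.
The shorter arc is 360 − 187 = 173°.

173°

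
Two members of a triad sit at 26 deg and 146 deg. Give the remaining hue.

A triad spaces three hues 120° apart.
The full set is {26°, 146°, 266°}.

266°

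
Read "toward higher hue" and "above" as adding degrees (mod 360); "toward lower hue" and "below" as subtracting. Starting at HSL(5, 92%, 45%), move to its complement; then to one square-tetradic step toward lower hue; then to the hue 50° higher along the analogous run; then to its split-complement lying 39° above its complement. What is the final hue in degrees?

complement +180°: 5 + 180 = 185°
square ↓ −90°: 185 − 90 = 95°
analog 50° ↑ +50°: 95 + 50 = 145°
split-comp 39° ↑ +219°: 145 + 219 = 364 → 364 − 360 = 4°

4°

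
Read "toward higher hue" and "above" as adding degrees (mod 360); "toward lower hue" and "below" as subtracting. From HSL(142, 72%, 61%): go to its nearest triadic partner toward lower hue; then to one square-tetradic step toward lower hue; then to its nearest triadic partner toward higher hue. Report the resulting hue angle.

52°

triadic ↓ −120°: 142 − 120 = 22°
square ↓ −90°: 22 − 90 = -68 → -68 + 360 = 292°
triadic ↑ +120°: 292 + 120 = 412 → 412 − 360 = 52°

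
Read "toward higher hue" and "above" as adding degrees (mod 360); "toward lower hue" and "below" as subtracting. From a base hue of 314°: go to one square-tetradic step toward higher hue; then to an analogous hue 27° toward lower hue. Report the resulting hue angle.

17°

+90° (square ↑): 314 + 90 = 404 → 404 − 360 = 44°
−27° (analog 27° ↓): 44 − 27 = 17°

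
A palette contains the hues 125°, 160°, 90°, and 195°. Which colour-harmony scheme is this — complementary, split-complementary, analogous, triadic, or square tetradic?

analogous

Sort the hues: 90°, 125°, 160°, 195°.
Successive gaps around the wheel: 35°, 35°, 35°, 255°.
A run of hues at equal small steps (35°) with one large closing gap is an analogous group.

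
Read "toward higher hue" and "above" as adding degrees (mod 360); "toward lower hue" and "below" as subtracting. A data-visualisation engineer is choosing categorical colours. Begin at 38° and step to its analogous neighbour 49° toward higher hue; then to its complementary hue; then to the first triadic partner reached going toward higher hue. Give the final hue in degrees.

analog 49° ↑ +49°: 38 + 49 = 87°
complement +180°: 87 + 180 = 267°
triadic ↑ +120°: 267 + 120 = 387 → 387 − 360 = 27°

27°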